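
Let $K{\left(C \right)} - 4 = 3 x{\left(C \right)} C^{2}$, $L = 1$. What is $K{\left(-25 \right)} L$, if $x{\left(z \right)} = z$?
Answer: $-46871$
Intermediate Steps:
$K{\left(C \right)} = 4 + 3 C^{3}$ ($K{\left(C \right)} = 4 + 3 C C^{2} = 4 + 3 C^{3}$)
$K{\left(-25 \right)} L = \left(4 + 3 \left(-25\right)^{3}\right) 1 = \left(4 + 3 \left(-15625\right)\right) 1 = \left(4 - 46875\right) 1 = \left(-46871\right) 1 = -46871$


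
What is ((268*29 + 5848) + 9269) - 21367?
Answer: 1522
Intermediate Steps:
((268*29 + 5848) + 9269) - 21367 = ((7772 + 5848) + 9269) - 21367 = (13620 + 9269) - 21367 = 22889 - 21367 = 1522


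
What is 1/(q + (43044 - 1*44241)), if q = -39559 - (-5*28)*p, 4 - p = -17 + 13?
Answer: -1/39636 ≈ -2.5230e-5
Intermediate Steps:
p = 8 (p = 4 - (-17 + 13) = 4 - 1*(-4) = 4 + 4 = 8)
q = -38439 (q = -39559 - (-5*28)*8 = -39559 - (-140)*8 = -39559 - 1*(-1120) = -39559 + 1120 = -38439)
1/(q + (43044 - 1*44241)) = 1/(-38439 + (43044 - 1*44241)) = 1/(-38439 + (43044 - 44241)) = 1/(-38439 - 1197) = 1/(-39636) = -1/39636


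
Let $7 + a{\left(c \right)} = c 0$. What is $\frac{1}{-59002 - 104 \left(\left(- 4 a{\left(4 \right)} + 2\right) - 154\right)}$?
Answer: $- \frac{1}{46106} \approx -2.1689 \cdot 10^{-5}$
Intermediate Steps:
$a{\left(c \right)} = -7$ ($a{\left(c \right)} = -7 + c 0 = -7 + 0 = -7$)
$\frac{1}{-59002 - 104 \left(\left(- 4 a{\left(4 \right)} + 2\right) - 154\right)} = \frac{1}{-59002 - 104 \left(\left(\left(-4\right) \left(-7\right) + 2\right) - 154\right)} = \frac{1}{-59002 - 104 \left(\left(28 + 2\right) - 154\right)} = \frac{1}{-59002 - 104 \left(30 - 154\right)} = \frac{1}{-59002 - -12896} = \frac{1}{-59002 + 12896} = \frac{1}{-46106} = - \frac{1}{46106}$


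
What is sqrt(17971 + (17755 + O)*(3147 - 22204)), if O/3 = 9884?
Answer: 6*I*sqrt(25094923) ≈ 30057.0*I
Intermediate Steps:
O = 29652 (O = 3*9884 = 29652)
sqrt(17971 + (17755 + O)*(3147 - 22204)) = sqrt(17971 + (17755 + 29652)*(3147 - 22204)) = sqrt(17971 + 47407*(-19057)) = sqrt(17971 - 903435199) = sqrt(-903417228) = 6*I*sqrt(25094923)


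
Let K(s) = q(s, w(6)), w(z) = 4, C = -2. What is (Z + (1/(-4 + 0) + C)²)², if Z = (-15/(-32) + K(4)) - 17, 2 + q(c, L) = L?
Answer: 91809/1024 ≈ 89.657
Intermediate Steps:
q(c, L) = -2 + L
K(s) = 2 (K(s) = -2 + 4 = 2)
Z = -465/32 (Z = (-15/(-32) + 2) - 17 = (-15*(-1/32) + 2) - 17 = (15/32 + 2) - 17 = 79/32 - 17 = -465/32 ≈ -14.531)
(Z + (1/(-4 + 0) + C)²)² = (-465/32 + (1/(-4 + 0) - 2)²)² = (-465/32 + (1/(-4) - 2)²)² = (-465/32 + (-¼ - 2)²)² = (-465/32 + (-9/4)²)² = (-465/32 + 81/16)² = (-303/32)² = 91809/1024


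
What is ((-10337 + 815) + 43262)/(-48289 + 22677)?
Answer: -8435/6403 ≈ -1.3174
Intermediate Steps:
((-10337 + 815) + 43262)/(-48289 + 22677) = (-9522 + 43262)/(-25612) = 33740*(-1/25612) = -8435/6403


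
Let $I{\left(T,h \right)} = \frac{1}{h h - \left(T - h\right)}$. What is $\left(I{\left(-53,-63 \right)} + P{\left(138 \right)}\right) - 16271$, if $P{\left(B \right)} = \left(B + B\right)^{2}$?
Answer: $\frac{237163896}{3959} \approx 59905.0$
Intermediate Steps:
$I{\left(T,h \right)} = \frac{1}{h + h^{2} - T}$ ($I{\left(T,h \right)} = \frac{1}{h^{2} - \left(T - h\right)} = \frac{1}{h + h^{2} - T}$)
$P{\left(B \right)} = 4 B^{2}$ ($P{\left(B \right)} = \left(2 B\right)^{2} = 4 B^{2}$)
$\left(I{\left(-53,-63 \right)} + P{\left(138 \right)}\right) - 16271 = \left(\frac{1}{-63 + \left(-63\right)^{2} - -53} + 4 \cdot 138^{2}\right) - 16271 = \left(\frac{1}{-63 + 3969 + 53} + 4 \cdot 19044\right) - 16271 = \left(\frac{1}{3959} + 76176\right) - 16271 = \frac{301580785}{3959} - 16271 = \frac{237163896}{3959}$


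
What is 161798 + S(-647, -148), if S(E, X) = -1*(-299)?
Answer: 162097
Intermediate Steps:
S(E, X) = 299
161798 + S(-647, -148) = 161798 + 299 = 162097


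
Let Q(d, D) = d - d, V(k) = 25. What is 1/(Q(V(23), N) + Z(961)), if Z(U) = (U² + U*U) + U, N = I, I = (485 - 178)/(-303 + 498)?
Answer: 1/1848003 ≈ 5.4112e-7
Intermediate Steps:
I = 307/195 ≈ 1.5744
N = 307/195 ≈ 1.5744
Z(U) = U + 2*U² (Z(U) = (U² + U²) + U = 2*U² + U = U + 2*U²)
Q(d, D) = 0
1/(Q(V(23), N) + Z(961)) = 1/(0 + 961*(1 + 2*961)) = 1/(0 + 961*(1 + 1922)) = 1/(0 + 961*1923) = 1/(0 + 1848003) = 1/1848003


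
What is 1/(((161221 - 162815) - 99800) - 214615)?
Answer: -1/316009 ≈ -3.1645e-6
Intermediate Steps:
1/(((161221 - 162815) - 99800) - 214615) = 1/((-1594 - 99800) - 214615) = 1/(-101394 - 214615) = 1/(-316009) = -1/316009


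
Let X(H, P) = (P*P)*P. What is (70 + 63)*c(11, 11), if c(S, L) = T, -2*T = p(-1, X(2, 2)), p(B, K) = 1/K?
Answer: -133/16 ≈ -8.3125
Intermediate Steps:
X(H, P) = P³ (X(H, P) = P²*P = P³)
T = -1/16 (T = -1/(2*(2³)) = -½/8 = -½*⅛ = -1/16 ≈ -0.062500)
c(S, L) = -1/16
(70 + 63)*c(11, 11) = (70 + 63)*(-1/16) = 133*(-1/16) = -133/16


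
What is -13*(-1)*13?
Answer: 169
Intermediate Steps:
-13*(-1)*13 = 13*13 = 169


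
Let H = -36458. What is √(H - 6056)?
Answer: I*√42514 ≈ 206.19*I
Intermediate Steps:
√(H - 6056) = √(-36458 - 6056) = √(-42514) = I*√42514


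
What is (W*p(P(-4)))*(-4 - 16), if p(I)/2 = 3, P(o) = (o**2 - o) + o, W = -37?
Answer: 4440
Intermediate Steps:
P(o) = o**2
p(I) = 6 (p(I) = 2*3 = 6)
(W*p(P(-4)))*(-4 - 16) = (-37*6)*(-4 - 16) = -222*(-20) = 4440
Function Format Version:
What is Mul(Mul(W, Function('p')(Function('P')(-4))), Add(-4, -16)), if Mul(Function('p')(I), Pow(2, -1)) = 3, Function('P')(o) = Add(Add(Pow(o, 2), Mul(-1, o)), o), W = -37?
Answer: 4440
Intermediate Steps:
Function('P')(o) = Pow(o, 2)
Function('p')(I) = 6 (Function('p')(I) = Mul(2, 3) = 6)
Mul(Mul(W, Function('p')(Function('P')(-4))), Add(-4, -16)) = Mul(Mul(-37, 6), Add(-4, -16)) = Mul(-222, -20) = 4440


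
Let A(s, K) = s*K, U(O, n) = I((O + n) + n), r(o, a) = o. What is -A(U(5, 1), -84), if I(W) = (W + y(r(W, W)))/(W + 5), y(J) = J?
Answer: 98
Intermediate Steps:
I(W) = 2*W/(5 + W) (I(W) = (W + W)/(W + 5) = (2*W)/(5 + W) = 2*W/(5 + W))
U(O, n) = 2*(O + 2*n)/(5 + O + 2*n) (U(O, n) = 2*((O + n) + n)/(5 + ((O + n) + n)) = 2*(O + 2*n)/(5 + (O + 2*n)) = 2*(O + 2*n)/(5 + O + 2*n))
A(s, K) = K*s
-A(U(5, 1), -84) = -(-84)*2*(5 + 2*1)/(5 + 5 + 2*1) = -(-84)*2*(5 + 2)/(5 + 5 + 2) = -(-84)*2*7/12 = -(-84)*2*(1/12)*7 = -(-84)*7/6 = -1*(-98) = 98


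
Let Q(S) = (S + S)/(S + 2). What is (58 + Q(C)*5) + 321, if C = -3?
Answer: 409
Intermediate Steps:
Q(S) = 2*S/(2 + S) (Q(S) = (2*S)/(2 + S) = 2*S/(2 + S))
(58 + Q(C)*5) + 321 = (58 + (2*(-3)/(2 - 3))*5) + 321 = (58 + (2*(-3)/(-1))*5) + 321 = (58 + (2*(-3)*(-1))*5) + 321 = (58 + 6*5) + 321 = (58 + 30) + 321 = 88 + 321 = 409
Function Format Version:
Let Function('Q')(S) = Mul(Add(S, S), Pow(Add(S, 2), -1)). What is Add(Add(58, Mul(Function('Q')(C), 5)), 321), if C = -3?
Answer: 409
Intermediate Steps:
Function('Q')(S) = Mul(2, S, Pow(Add(2, S), -1)) (Function('Q')(S) = Mul(Mul(2, S), Pow(Add(2, S), -1)) = Mul(2, S, Pow(Add(2, S), -1)))
Add(Add(58, Mul(Function('Q')(C), 5)), 321) = Add(Add(58, Mul(Mul(2, -3, Pow(Add(2, -3), -1)), 5)), 321) = Add(Add(58, Mul(Mul(2, -3, Pow(-1, -1)), 5)), 321) = Add(Add(58, Mul(Mul(2, -3, -1), 5)), 321) = Add(Add(58, Mul(6, 5)), 321) = Add(Add(58, 30), 321) = Add(88, 321) = 409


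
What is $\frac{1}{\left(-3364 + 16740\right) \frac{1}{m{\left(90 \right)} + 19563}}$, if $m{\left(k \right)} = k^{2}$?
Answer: $\frac{27663}{13376} \approx 2.0681$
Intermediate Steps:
$\frac{1}{\left(-3364 + 16740\right) \frac{1}{m{\left(90 \right)} + 19563}} = \frac{1}{\left(-3364 + 16740\right) \frac{1}{90^{2} + 19563}} = \frac{1}{13376 \frac{1}{8100 + 19563}} = \frac{1}{13376 \cdot \frac{1}{27663}} = \frac{1}{\frac{13376}{27663}} = \frac{27663}{13376}$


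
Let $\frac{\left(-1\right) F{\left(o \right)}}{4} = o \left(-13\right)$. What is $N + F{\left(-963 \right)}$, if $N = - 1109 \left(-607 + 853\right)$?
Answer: $-322890$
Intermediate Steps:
$F{\left(o \right)} = 52 o$ ($F{\left(o \right)} = - 4 o \left(-13\right) = - 4 \left(- 13 o\right) = 52 o$)
$N = -272814$ ($N = \left(-1109\right) 246 = -272814$)
$N + F{\left(-963 \right)} = -272814 + 52 \left(-963\right) = -272814 - 50076 = -322890$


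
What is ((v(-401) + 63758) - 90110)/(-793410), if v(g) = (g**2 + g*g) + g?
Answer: -98283/264470 ≈ -0.37162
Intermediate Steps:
v(g) = g + 2*g**2 (v(g) = (g**2 + g**2) + g = 2*g**2 + g = g + 2*g**2)
((v(-401) + 63758) - 90110)/(-793410) = ((-401*(1 + 2*(-401)) + 63758) - 90110)/(-793410) = ((-401*(1 - 802) + 63758) - 90110)*(-1/793410) = ((-401*(-801) + 63758) - 90110)*(-1/793410) = ((321201 + 63758) - 90110)*(-1/793410) = (384959 - 90110)*(-1/793410) = 294849*(-1/793410) = -98283/264470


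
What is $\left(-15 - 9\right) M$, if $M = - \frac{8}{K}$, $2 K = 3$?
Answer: $128$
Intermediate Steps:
$K = \frac{3}{2}$ ($K = \frac{1}{2} \cdot 3 = \frac{3}{2} \approx 1.5$)
$M = - \frac{16}{3}$ ($M = - \frac{8}{\frac{3}{2}} = \left(-8\right) \frac{2}{3} = - \frac{16}{3} \approx -5.3333$)
$\left(-15 - 9\right) M = \left(-15 - 9\right) \left(- \frac{16}{3}\right) = \left(-24\right) \left(- \frac{16}{3}\right) = 128$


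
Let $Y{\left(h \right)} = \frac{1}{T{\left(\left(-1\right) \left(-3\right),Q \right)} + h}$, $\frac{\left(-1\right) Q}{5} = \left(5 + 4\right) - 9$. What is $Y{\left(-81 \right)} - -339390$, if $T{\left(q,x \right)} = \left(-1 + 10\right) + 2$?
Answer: $\frac{23757299}{70} \approx 3.3939 \cdot 10^{5}$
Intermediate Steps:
$Q = 0$ ($Q = - 5 \left(\left(5 + 4\right) - 9\right) = - 5 \left(9 - 9\right) = \left(-5\right) 0 = 0$)
$T{\left(q,x \right)} = 11$ ($T{\left(q,x \right)} = 9 + 2 = 11$)
$Y{\left(h \right)} = \frac{1}{11 + h}$
$Y{\left(-81 \right)} - -339390 = \frac{1}{11 - 81} - -339390 = \frac{1}{-70} + 339390 = - \frac{1}{70} + 339390 = \frac{23757299}{70}$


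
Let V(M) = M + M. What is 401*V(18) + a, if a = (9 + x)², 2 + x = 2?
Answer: 14517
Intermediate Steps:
x = 0 (x = -2 + 2 = 0)
V(M) = 2*M
a = 81 (a = (9 + 0)² = 9² = 81)
401*V(18) + a = 401*(2*18) + 81 = 401*36 + 81 = 14436 + 81 = 14517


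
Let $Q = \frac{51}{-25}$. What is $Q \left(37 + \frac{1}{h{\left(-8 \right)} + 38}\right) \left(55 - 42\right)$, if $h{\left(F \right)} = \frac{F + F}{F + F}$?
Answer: $- \frac{24548}{25} \approx -981.92$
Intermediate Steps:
$Q = - \frac{51}{25}$ ($Q = 51 \left(- \frac{1}{25}\right) = - \frac{51}{25} \approx -2.04$)
$h{\left(F \right)} = 1$ ($h{\left(F \right)} = \frac{2 F}{2 F} = 2 F \frac{1}{2 F} = 1$)
$Q \left(37 + \frac{1}{h{\left(-8 \right)} + 38}\right) \left(55 - 42\right) = - \frac{51 \left(37 + \frac{1}{1 + 38}\right) \left(55 - 42\right)}{25} = - \frac{51 \left(37 + \frac{1}{39}\right) 13}{25} = - \frac{51 \cdot \frac{1444}{39} \cdot 13}{25} = \left(- \frac{51}{25}\right) \frac{1444}{3} = - \frac{24548}{25}$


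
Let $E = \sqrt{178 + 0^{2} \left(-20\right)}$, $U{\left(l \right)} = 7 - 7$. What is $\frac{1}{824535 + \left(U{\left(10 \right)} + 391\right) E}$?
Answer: $\frac{824535}{679830753407} - \frac{391 \sqrt{178}}{679830753407} \approx 1.2052 \cdot 10^{-6}$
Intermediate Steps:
$U{\left(l \right)} = 0$ ($U{\left(l \right)} = 7 - 7 = 0$)
$E = \sqrt{178}$ ($E = \sqrt{178 + 0 \left(-20\right)} = \sqrt{178 + 0} = \sqrt{178} \approx 13.342$)
$\frac{1}{824535 + \left(U{\left(10 \right)} + 391\right) E} = \frac{1}{824535 + \left(0 + 391\right) \sqrt{178}} = \frac{1}{824535 + 391 \sqrt{178}}$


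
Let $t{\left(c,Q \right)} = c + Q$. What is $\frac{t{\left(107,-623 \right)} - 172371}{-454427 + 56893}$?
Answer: $\frac{172887}{397534} \approx 0.4349$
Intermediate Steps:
$t{\left(c,Q \right)} = Q + c$
$\frac{t{\left(107,-623 \right)} - 172371}{-454427 + 56893} = \frac{\left(-623 + 107\right) - 172371}{-454427 + 56893} = \frac{-516 - 172371}{-397534} = \left(-172887\right) \left(- \frac{1}{397534}\right) = \frac{172887}{397534}$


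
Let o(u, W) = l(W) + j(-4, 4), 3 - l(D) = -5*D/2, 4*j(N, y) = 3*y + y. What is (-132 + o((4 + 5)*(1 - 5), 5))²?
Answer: 50625/4 ≈ 12656.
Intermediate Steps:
j(N, y) = y (j(N, y) = (3*y + y)/4 = (4*y)/4 = y)
l(D) = 3 + 5*D/2 (l(D) = 3 - (-5)/(2/D) = 3 - (-5)*D/2 = 3 + 5*D/2)
o(u, W) = 7 + 5*W/2 (o(u, W) = (3 + 5*W/2) + 4 = 7 + 5*W/2)
(-132 + o((4 + 5)*(1 - 5), 5))² = (-132 + (7 + (5/2)*5))² = (-132 + (7 + 25/2))² = (-132 + 39/2)² = (-225/2)² = 50625/4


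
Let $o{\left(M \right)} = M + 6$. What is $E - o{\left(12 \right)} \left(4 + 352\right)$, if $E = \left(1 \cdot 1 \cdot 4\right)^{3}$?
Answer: $-6344$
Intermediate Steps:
$o{\left(M \right)} = 6 + M$
$E = 64$ ($E = \left(1 \cdot 4\right)^{3} = 4^{3} = 64$)
$E - o{\left(12 \right)} \left(4 + 352\right) = 64 - \left(6 + 12\right) \left(4 + 352\right) = 64 - 18 \cdot 356 = 64 - 6408 = -6344$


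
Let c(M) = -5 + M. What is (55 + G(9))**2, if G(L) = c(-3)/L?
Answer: 237169/81 ≈ 2928.0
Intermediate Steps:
G(L) = -8/L (G(L) = (-5 - 3)/L = -8/L)
(55 + G(9))**2 = (55 - 8/9)**2 = (487/9)**2 = 237169/81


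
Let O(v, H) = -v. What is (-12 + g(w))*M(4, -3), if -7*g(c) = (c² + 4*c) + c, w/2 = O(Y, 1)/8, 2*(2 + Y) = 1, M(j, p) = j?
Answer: -5505/112 ≈ -49.152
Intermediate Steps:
Y = -3/2 (Y = -2 + (½)*1 = -2 + ½ = -3/2 ≈ -1.5000)
w = 3/8 (w = 2*(-1*(-3/2)/8) = 2*((3/2)*(⅛)) = 2*(3/16) = 3/8 ≈ 0.37500)
g(c) = -5*c/7 - c²/7 (g(c) = -((c² + 4*c) + c)/7 = -(c² + 5*c)/7 = -5*c/7 - c²/7)
(-12 + g(w))*M(4, -3) = (-12 - ⅐*3/8*(5 + 3/8))*4 = (-12 - ⅐*3/8*43/8)*4 = (-12 - 129/448)*4 = -5505/448*4 = -5505/112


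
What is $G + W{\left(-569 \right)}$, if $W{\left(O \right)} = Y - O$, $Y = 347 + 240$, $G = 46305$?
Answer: $47461$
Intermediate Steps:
$Y = 587$
$W{\left(O \right)} = 587 - O$
$G + W{\left(-569 \right)} = 46305 + \left(587 - -569\right) = 46305 + \left(587 + 569\right) = 46305 + 1156 = 47461$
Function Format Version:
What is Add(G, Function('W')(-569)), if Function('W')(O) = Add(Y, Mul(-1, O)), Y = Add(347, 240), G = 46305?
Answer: 47461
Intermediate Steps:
Y = 587
Function('W')(O) = Add(587, Mul(-1, O))
Add(G, Function('W')(-569)) = Add(46305, Add(587, Mul(-1, -569))) = Add(46305, Add(587, 569)) = Add(46305, 1156) = 47461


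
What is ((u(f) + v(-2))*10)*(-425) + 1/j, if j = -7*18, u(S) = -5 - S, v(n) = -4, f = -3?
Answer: 3212999/126 ≈ 25500.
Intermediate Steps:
j = -126
((u(f) + v(-2))*10)*(-425) + 1/j = (((-5 - 1*(-3)) - 4)*10)*(-425) + 1/(-126) = (((-5 + 3) - 4)*10)*(-425) - 1/126 = ((-2 - 4)*10)*(-425) - 1/126 = -6*10*(-425) - 1/126 = -60*(-425) - 1/126 = 25500 - 1/126 = 3212999/126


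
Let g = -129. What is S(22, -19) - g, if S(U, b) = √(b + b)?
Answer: 129 + I*√38 ≈ 129.0 + 6.1644*I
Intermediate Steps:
S(U, b) = √2*√b (S(U, b) = √(2*b) = √2*√b)
S(22, -19) - g = √2*√(-19) - 1*(-129) = √2*(I*√19) + 129 = I*√38 + 129 = 129 + I*√38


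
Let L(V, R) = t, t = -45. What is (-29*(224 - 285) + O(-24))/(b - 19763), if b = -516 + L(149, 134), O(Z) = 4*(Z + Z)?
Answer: -1577/20324 ≈ -0.077593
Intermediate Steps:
L(V, R) = -45
O(Z) = 8*Z (O(Z) = 4*(2*Z) = 8*Z)
b = -561 (b = -516 - 45 = -561)
(-29*(224 - 285) + O(-24))/(b - 19763) = (-29*(224 - 285) + 8*(-24))/(-561 - 19763) = (-29*(-61) - 192)/(-20324) = (1769 - 192)*(-1/20324) = 1577*(-1/20324) = -1577/20324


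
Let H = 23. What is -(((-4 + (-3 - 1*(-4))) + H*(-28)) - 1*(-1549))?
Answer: -902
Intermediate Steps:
-(((-4 + (-3 - 1*(-4))) + H*(-28)) - 1*(-1549)) = -(((-4 + (-3 - 1*(-4))) + 23*(-28)) - 1*(-1549)) = -(((-4 + (-3 + 4)) - 644) + 1549) = -(((-4 + 1) - 644) + 1549) = -((-3 - 644) + 1549) = -(-647 + 1549) = -1*902 = -902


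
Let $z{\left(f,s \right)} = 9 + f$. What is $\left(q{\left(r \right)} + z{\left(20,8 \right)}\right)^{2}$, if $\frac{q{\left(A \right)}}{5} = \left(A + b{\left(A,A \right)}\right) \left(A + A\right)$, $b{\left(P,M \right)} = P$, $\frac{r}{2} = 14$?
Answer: $246772681$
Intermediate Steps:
$r = 28$ ($r = 2 \cdot 14 = 28$)
$q{\left(A \right)} = 20 A^{2}$ ($q{\left(A \right)} = 5 \left(A + A\right) \left(A + A\right) = 5 \cdot 2 A 2 A = 5 \cdot 4 A^{2} = 20 A^{2}$)
$\left(q{\left(r \right)} + z{\left(20,8 \right)}\right)^{2} = \left(20 \cdot 28^{2} + \left(9 + 20\right)\right)^{2} = \left(20 \cdot 784 + 29\right)^{2} = \left(15680 + 29\right)^{2} = 15709^{2} = 246772681$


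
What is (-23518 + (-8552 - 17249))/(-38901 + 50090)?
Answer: -49319/11189 ≈ -4.4078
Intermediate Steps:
(-23518 + (-8552 - 17249))/(-38901 + 50090) = (-23518 - 25801)/11189 = -49319*1/11189 = -49319/11189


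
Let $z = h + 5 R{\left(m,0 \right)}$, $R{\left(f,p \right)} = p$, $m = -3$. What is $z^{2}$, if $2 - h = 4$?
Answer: $4$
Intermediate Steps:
$h = -2$ ($h = 2 - 4 = -2$)
$z = -2$ ($z = -2 + 5 \cdot 0 = -2 + 0 = -2$)
$z^{2} = \left(-2\right)^{2} = 4$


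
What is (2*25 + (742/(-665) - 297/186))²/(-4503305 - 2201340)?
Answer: -77575061529/232598214804500 ≈ -0.00033352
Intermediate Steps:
(2*25 + (742/(-665) - 297/186))²/(-4503305 - 2201340) = (50 + (742*(-1/665) - 297*1/186))²/(-6704645) = (50 + (-106/95 - 99/62))²*(-1/6704645) = (50 - 15977/5890)²*(-1/6704645) = (278523/5890)²*(-1/6704645) = (77575061529/34692100)*(-1/6704645) = -77575061529/232598214804500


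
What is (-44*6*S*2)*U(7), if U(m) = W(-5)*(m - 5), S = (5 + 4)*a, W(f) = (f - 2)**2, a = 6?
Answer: -2794176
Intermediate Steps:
W(f) = (-2 + f)**2
S = 54 (S = (5 + 4)*6 = 9*6 = 54)
U(m) = -245 + 49*m (U(m) = (-2 - 5)**2*(m - 5) = (-7)**2*(-5 + m) = 49*(-5 + m) = -245 + 49*m)
(-44*6*S*2)*U(7) = (-44*6*54*2)*(-245 + 49*7) = (-14256*2)*(-245 + 343) = -44*648*98 = -28512*98 = -2794176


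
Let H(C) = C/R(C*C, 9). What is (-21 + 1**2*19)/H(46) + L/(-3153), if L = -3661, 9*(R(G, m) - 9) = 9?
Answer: 52673/72519 ≈ 0.72633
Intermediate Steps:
R(G, m) = 10 (R(G, m) = 9 + (1/9)*9 = 9 + 1 = 10)
H(C) = C/10
(-21 + 1**2*19)/H(46) + L/(-3153) = (-21 + 1**2*19)/(((1/10)*46)) - 3661/(-3153) = (-21 + 1*19)/(23/5) - 3661*(-1/3153) = (-21 + 19)*(5/23) + 3661/3153 = -2*5/23 + 3661/3153 = -10/23 + 3661/3153 = 52673/72519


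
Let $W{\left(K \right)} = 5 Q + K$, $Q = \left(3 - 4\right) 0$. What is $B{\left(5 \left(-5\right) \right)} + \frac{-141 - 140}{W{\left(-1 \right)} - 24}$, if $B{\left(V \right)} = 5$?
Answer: $\frac{406}{25} \approx 16.24$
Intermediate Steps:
$Q = 0$ ($Q = \left(-1\right) 0 = 0$)
$W{\left(K \right)} = K$ ($W{\left(K \right)} = 5 \cdot 0 + K = 0 + K = K$)
$B{\left(5 \left(-5\right) \right)} + \frac{-141 - 140}{W{\left(-1 \right)} - 24} = 5 + \frac{-141 - 140}{-1 - 24} = 5 - \frac{281}{-25} = 5 - - \frac{281}{25} = 5 + \frac{281}{25} = \frac{406}{25}$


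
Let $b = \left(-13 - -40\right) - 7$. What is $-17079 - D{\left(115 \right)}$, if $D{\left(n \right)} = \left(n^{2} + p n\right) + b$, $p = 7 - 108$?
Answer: $-18709$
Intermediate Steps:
$b = 20$ ($b = \left(-13 + 40\right) - 7 = 27 - 7 = 20$)
$p = -101$ ($p = 7 - 108 = -101$)
$D{\left(n \right)} = 20 + n^{2} - 101 n$ ($D{\left(n \right)} = \left(n^{2} - 101 n\right) + 20 = 20 + n^{2} - 101 n$)
$-17079 - D{\left(115 \right)} = -17079 - \left(20 + 115^{2} - 11615\right) = -17079 - \left(20 + 13225 - 11615\right) = -17079 - 1630 = -18709$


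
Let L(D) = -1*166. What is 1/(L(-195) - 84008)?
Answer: -1/84174 ≈ -1.1880e-5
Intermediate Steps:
L(D) = -166
1/(L(-195) - 84008) = 1/(-166 - 84008) = 1/(-84174) = -1/84174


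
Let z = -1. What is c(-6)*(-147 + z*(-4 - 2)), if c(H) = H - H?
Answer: 0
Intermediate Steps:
c(H) = 0
c(-6)*(-147 + z*(-4 - 2)) = 0*(-147 - (-4 - 2)) = 0*(-147 - 1*(-6)) = 0*(-147 + 6) = 0*(-141) = 0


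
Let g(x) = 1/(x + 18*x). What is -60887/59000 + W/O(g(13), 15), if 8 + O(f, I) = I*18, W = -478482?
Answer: -14123195197/7729000 ≈ -1827.3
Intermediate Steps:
g(x) = 1/(19*x)
O(f, I) = -8 + 18*I (O(f, I) = -8 + I*18 = -8 + 18*I)
-60887/59000 + W/O(g(13), 15) = -60887/59000 - 478482/(-8 + 18*15) = -60887*1/59000 - 478482/(-8 + 270) = -60887/59000 - 478482/262 = -60887/59000 - 478482*1/262 = -60887/59000 - 239241/131 = -14123195197/7729000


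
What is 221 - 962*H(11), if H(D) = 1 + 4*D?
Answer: -43069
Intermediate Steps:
221 - 962*H(11) = 221 - 962*(1 + 4*11) = 221 - 962*(1 + 44) = 221 - 962*45 = 221 - 43290 = -43069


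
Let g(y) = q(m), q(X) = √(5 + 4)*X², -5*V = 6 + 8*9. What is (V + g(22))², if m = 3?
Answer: 3249/25 ≈ 129.96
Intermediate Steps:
V = -78/5 (V = -(6 + 8*9)/5 = -(6 + 72)/5 = -⅕*78 = -78/5 ≈ -15.600)
q(X) = 3*X² (q(X) = √9*X² = 3*X²)
g(y) = 27 (g(y) = 3*3² = 3*9 = 27)
(V + g(22))² = (-78/5 + 27)² = (57/5)² = 3249/25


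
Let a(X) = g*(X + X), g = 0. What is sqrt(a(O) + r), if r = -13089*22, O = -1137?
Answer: I*sqrt(287958) ≈ 536.62*I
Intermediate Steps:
r = -287958
a(X) = 0 (a(X) = 0*(X + X) = 0*(2*X) = 0)
sqrt(a(O) + r) = sqrt(0 - 287958) = sqrt(-287958) = I*sqrt(287958)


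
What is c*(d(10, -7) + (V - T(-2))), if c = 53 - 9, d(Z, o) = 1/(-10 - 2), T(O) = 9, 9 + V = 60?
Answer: 5533/3 ≈ 1844.3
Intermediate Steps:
V = 51 (V = -9 + 60 = 51)
d(Z, o) = -1/12 (d(Z, o) = 1/(-12) = -1/12)
c = 44
c*(d(10, -7) + (V - T(-2))) = 44*(-1/12 + (51 - 1*9)) = 44*(-1/12 + (51 - 9)) = 44*(-1/12 + 42) = 44*(503/12) = 5533/3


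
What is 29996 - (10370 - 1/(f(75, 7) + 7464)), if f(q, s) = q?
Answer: 147960415/7539 ≈ 19626.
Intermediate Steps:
29996 - (10370 - 1/(f(75, 7) + 7464)) = 29996 - (10370 - 1/(75 + 7464)) = 29996 - (10370 - 1/7539) = 29996 - 1*78179429/7539 = 29996 - 78179429/7539 = 147960415/7539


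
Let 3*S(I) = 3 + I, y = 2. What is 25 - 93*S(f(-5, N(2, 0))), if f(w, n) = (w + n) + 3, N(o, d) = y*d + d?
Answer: -6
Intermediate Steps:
N(o, d) = 3*d (N(o, d) = 2*d + d = 3*d)
f(w, n) = 3 + n + w (f(w, n) = (n + w) + 3 = 3 + n + w)
S(I) = 1 + I/3 (S(I) = (3 + I)/3 = 1 + I/3)
25 - 93*S(f(-5, N(2, 0))) = 25 - 93*(1 + (3 + 3*0 - 5)/3) = 25 - 93*(1 + (3 + 0 - 5)/3) = 25 - 93*(1 + (⅓)*(-2)) = 25 - 93*(1 - ⅔) = 25 - 93*⅓ = 25 - 31 = -6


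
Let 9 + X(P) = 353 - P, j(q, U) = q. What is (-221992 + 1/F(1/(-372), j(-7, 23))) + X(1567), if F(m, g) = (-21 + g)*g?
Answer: -43750139/196 ≈ -2.2322e+5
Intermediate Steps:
X(P) = 344 - P (X(P) = -9 + (353 - P) = 344 - P)
F(m, g) = g*(-21 + g)
(-221992 + 1/F(1/(-372), j(-7, 23))) + X(1567) = (-221992 + 1/(-7*(-21 - 7))) + (344 - 1*1567) = (-221992 + 1/(-7*(-28))) + (344 - 1567) = (-221992 + 1/196) - 1223 = -43510431/196 - 1223 = -43750139/196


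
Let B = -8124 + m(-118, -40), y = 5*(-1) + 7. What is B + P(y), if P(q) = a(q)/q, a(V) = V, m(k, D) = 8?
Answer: -8115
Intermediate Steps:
y = 2 (y = -5 + 7 = 2)
B = -8116 (B = -8124 + 8 = -8116)
P(q) = 1 (P(q) = q/q = 1)
B + P(y) = -8116 + 1 = -8115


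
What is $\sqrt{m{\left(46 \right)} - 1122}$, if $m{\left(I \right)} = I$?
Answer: $2 i \sqrt{269} \approx 32.802 i$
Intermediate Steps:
$\sqrt{m{\left(46 \right)} - 1122} = \sqrt{46 - 1122} = \sqrt{-1076} = 2 i \sqrt{269}$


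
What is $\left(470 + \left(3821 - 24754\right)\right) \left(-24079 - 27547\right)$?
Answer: $1056422838$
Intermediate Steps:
$\left(470 + \left(3821 - 24754\right)\right) \left(-24079 - 27547\right) = \left(470 - 20933\right) \left(-51626\right) = \left(-20463\right) \left(-51626\right) = 1056422838$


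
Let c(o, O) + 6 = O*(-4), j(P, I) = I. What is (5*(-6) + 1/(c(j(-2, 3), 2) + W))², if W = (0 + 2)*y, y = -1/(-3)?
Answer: 1447209/1600 ≈ 904.51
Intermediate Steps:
y = ⅓ (y = -1*(-⅓) = ⅓ ≈ 0.33333)
c(o, O) = -6 - 4*O (c(o, O) = -6 + O*(-4) = -6 - 4*O)
W = ⅔ (W = (0 + 2)*(⅓) = 2*(⅓) = ⅔ ≈ 0.66667)
(5*(-6) + 1/(c(j(-2, 3), 2) + W))² = (5*(-6) + 1/((-6 - 4*2) + ⅔))² = (-30 + 1/((-6 - 8) + ⅔))² = (-30 + 1/(-14 + ⅔))² = (-30 + 1/(-40/3))² = (-30 - 3/40)² = (-1203/40)² = 1447209/1600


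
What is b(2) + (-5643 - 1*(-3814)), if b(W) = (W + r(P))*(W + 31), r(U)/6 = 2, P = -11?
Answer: -1367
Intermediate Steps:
r(U) = 12 (r(U) = 6*2 = 12)
b(W) = (12 + W)*(31 + W) (b(W) = (W + 12)*(W + 31) = (12 + W)*(31 + W))
b(2) + (-5643 - 1*(-3814)) = (372 + 2**2 + 43*2) + (-5643 - 1*(-3814)) = (372 + 4 + 86) + (-5643 + 3814) = 462 - 1829 = -1367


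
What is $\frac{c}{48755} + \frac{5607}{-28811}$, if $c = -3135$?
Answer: $- \frac{72738354}{280936061} \approx -0.25891$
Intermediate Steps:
$\frac{c}{48755} + \frac{5607}{-28811} = - \frac{3135}{48755} + \frac{5607}{-28811} = \left(-3135\right) \frac{1}{48755} + 5607 \left(- \frac{1}{28811}\right) = - \frac{627}{9751} - \frac{5607}{28811} = - \frac{72738354}{280936061}$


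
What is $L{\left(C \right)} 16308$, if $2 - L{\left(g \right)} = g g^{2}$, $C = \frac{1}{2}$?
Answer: $\frac{61155}{2} \approx 30578.0$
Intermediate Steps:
$C = \frac{1}{2} \approx 0.5$
$L{\left(g \right)} = 2 - g^{3}$ ($L{\left(g \right)} = 2 - g g^{2} = 2 - g^{3}$)
$L{\left(C \right)} 16308 = \left(2 - \left(\frac{1}{2}\right)^{3}\right) 16308 = \left(2 - \frac{1}{8}\right) 16308 = \frac{15}{8} \cdot 16308 = \frac{61155}{2}$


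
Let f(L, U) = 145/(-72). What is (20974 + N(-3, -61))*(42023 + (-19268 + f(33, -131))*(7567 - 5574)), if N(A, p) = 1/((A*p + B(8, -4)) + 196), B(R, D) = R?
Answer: -22420156443269323/27864 ≈ -8.0463e+11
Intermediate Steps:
N(A, p) = 1/(204 + A*p) (N(A, p) = 1/((A*p + 8) + 196) = 1/((8 + A*p) + 196) = 1/(204 + A*p))
f(L, U) = -145/72 (f(L, U) = 145*(-1/72) = -145/72)
(20974 + N(-3, -61))*(42023 + (-19268 + f(33, -131))*(7567 - 5574)) = (20974 + 1/(204 - 3*(-61)))*(42023 + (-19268 - 145/72)*(7567 - 5574)) = (20974 + 1/(204 + 183))*(42023 - 1387441/72*1993) = (20974 + 1/387)*(42023 - 2765169913/72) = (20974 + 1/387)*(-2762144257/72) = (8116939/387)*(-2762144257/72) = -22420156443269323/27864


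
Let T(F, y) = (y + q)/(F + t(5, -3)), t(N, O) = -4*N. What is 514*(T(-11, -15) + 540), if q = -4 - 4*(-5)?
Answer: 8603846/31 ≈ 2.7754e+5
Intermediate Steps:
q = 16 (q = -4 + 20 = 16)
T(F, y) = (16 + y)/(-20 + F) (T(F, y) = (y + 16)/(F - 4*5) = (16 + y)/(F - 20) = (16 + y)/(-20 + F))
514*(T(-11, -15) + 540) = 514*((16 - 15)/(-20 - 11) + 540) = 514*(1/(-31) + 540) = 514*(-1/31*1 + 540) = 514*(-1/31 + 540) = 514*(16739/31) = 8603846/31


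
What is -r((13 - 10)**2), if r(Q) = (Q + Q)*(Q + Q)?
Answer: -324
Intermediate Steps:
r(Q) = 4*Q**2 (r(Q) = (2*Q)*(2*Q) = 4*Q**2)
-r((13 - 10)**2) = -4*((13 - 10)**2)**2 = -4*(3**2)**2 = -4*9**2 = -4*81 = -1*324 = -324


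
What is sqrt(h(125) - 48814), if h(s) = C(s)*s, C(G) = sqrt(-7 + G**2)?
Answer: sqrt(-48814 + 125*sqrt(15618)) ≈ 182.19*I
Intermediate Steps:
h(s) = s*sqrt(-7 + s**2) (h(s) = sqrt(-7 + s**2)*s = s*sqrt(-7 + s**2))
sqrt(h(125) - 48814) = sqrt(125*sqrt(-7 + 125**2) - 48814) = sqrt(125*sqrt(-7 + 15625) - 48814) = sqrt(125*sqrt(15618) - 48814) = sqrt(-48814 + 125*sqrt(15618))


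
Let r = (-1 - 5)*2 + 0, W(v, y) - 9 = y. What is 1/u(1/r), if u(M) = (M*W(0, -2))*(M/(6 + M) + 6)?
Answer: -852/2975 ≈ -0.28639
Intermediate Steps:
W(v, y) = 9 + y
r = -12 (r = -6*2 + 0 = -12 + 0 = -12)
u(M) = 7*M*(6 + M/(6 + M)) (u(M) = (M*(9 - 2))*(M/(6 + M) + 6) = (M*7)*(6 + M/(6 + M)) = (7*M)*(6 + M/(6 + M)) = 7*M*(6 + M/(6 + M)))
1/u(1/r) = 1/(7*(36 + 7/(-12))/(-12*(6 + 1/(-12)))) = 1/(7*(-1/12)*(36 + 7*(-1/12))/(6 - 1/12)) = 1/(7*(-1/12)*(36 - 7/12)/(71/12)) = 1/(7*(-1/12)*(12/71)*(425/12)) = 1/(-2975/852) = -852/2975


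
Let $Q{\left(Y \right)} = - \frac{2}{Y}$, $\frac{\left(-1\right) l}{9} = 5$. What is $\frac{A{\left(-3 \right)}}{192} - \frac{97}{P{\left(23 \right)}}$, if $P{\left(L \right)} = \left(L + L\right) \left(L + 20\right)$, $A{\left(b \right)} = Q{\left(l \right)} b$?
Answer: $- \frac{70829}{1424160} \approx -0.049734$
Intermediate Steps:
$l = -45$ ($l = \left(-9\right) 5 = -45$)
$A{\left(b \right)} = \frac{2 b}{45}$ ($A{\left(b \right)} = - \frac{2}{-45} b = \left(-2\right) \left(- \frac{1}{45}\right) b = \frac{2 b}{45}$)
$P{\left(L \right)} = 2 L \left(20 + L\right)$
$\frac{A{\left(-3 \right)}}{192} - \frac{97}{P{\left(23 \right)}} = \frac{\frac{2}{45} \left(-3\right)}{192} - \frac{97}{2 \cdot 23 \left(20 + 23\right)} = \left(- \frac{2}{15}\right) \frac{1}{192} - \frac{97}{2 \cdot 23 \cdot 43} = - \frac{1}{1440} - \frac{97}{1978} = - \frac{70829}{1424160}$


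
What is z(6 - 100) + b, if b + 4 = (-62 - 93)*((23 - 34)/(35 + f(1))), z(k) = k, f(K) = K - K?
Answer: -345/7 ≈ -49.286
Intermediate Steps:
f(K) = 0
b = 313/7 (b = -4 + (-62 - 93)*((23 - 34)/(35 + 0)) = -4 - (-1705)/35 = -4 - 155*(-11/35) = -4 + 341/7 = 313/7 ≈ 44.714)
z(6 - 100) + b = (6 - 100) + 313/7 = -94 + 313/7 = -345/7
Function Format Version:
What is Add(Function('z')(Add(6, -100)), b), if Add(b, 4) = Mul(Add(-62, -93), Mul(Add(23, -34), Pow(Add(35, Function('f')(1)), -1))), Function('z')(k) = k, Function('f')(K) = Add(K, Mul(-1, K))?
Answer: Rational(-345, 7) ≈ -49.286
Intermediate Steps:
Function('f')(K) = 0
b = Rational(313, 7) (b = Add(-4, Mul(Add(-62, -93), Mul(Add(23, -34), Pow(Add(35, 0), -1)))) = Add(-4, Mul(-155, Mul(-11, Pow(35, -1)))) = Add(-4, Mul(-155, Mul(-11, Rational(1, 35)))) = Add(-4, Mul(-155, Rational(-11, 35))) = Add(-4, Rational(341, 7)) = Rational(313, 7) ≈ 44.714)
Add(Function('z')(Add(6, -100)), b) = Add(Add(6, -100), Rational(313, 7)) = Add(-94, Rational(313, 7)) = Rational(-345, 7)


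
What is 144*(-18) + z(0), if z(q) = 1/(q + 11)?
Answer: -28511/11 ≈ -2591.9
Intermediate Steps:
z(q) = 1/(11 + q)
144*(-18) + z(0) = 144*(-18) + 1/(11 + 0) = -2592 + 1/11 = -28511/11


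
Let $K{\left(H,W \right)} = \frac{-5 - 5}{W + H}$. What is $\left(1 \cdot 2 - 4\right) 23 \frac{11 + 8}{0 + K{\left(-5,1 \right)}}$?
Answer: $- \frac{1748}{5} \approx -349.6$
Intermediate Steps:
$K{\left(H,W \right)} = - \frac{10}{H + W}$
$\left(1 \cdot 2 - 4\right) 23 \frac{11 + 8}{0 + K{\left(-5,1 \right)}} = \left(1 \cdot 2 - 4\right) 23 \frac{11 + 8}{0 - \frac{10}{-5 + 1}} = \left(2 - 4\right) 23 \frac{19}{0 - \frac{10}{-4}} = \left(-2\right) 23 \frac{19}{0 - - \frac{5}{2}} = - 46 \frac{19}{0 + \frac{5}{2}} = - 46 \frac{19}{\frac{5}{2}} = - 46 \cdot 19 \cdot \frac{2}{5} = \left(-46\right) \frac{38}{5} = - \frac{1748}{5}$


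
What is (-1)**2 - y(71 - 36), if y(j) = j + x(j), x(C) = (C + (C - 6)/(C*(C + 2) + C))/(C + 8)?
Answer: -1991039/57190 ≈ -34.814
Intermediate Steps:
x(C) = (C + (-6 + C)/(C + C*(2 + C)))/(8 + C) (x(C) = (C + (-6 + C)/(C*(2 + C) + C))/(8 + C) = (C + (-6 + C)/(C + C*(2 + C)))/(8 + C))
y(j) = j + (-6 + j + j**3 + 3*j**2)/(j*(24 + j**2 + 11*j))
(-1)**2 - y(71 - 36) = (-1)**2 - (-6 + (71 - 36) + (71 - 36)**4 + 12*(71 - 36)**3 + 27*(71 - 36)**2)/((71 - 36)*(24 + (71 - 36)**2 + 11*(71 - 36))) = 1 - (-6 + 35 + 35**4 + 12*35**3 + 27*35**2)/(35*(24 + 35**2 + 11*35)) = 1 - (-6 + 35 + 1500625 + 12*42875 + 27*1225)/(35*(24 + 1225 + 385)) = 1 - (-6 + 35 + 1500625 + 514500 + 33075)/(35*1634) = 1 - 2048229/(35*1634) = 1 - 1*2048229/57190 = 1 - 2048229/57190 = -1991039/57190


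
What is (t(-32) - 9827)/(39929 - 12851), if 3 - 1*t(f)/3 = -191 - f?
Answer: -9341/27078 ≈ -0.34497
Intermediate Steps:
t(f) = 582 + 3*f (t(f) = 9 - 3*(-191 - f) = 9 + (573 + 3*f) = 582 + 3*f)
(t(-32) - 9827)/(39929 - 12851) = ((582 + 3*(-32)) - 9827)/(39929 - 12851) = ((582 - 96) - 9827)/27078 = (486 - 9827)*(1/27078) = -9341*1/27078 = -9341/27078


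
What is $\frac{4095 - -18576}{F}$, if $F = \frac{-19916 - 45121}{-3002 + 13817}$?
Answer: $- \frac{11675565}{3097} \approx -3770.0$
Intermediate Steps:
$F = - \frac{3097}{515}$ ($F = - \frac{65037}{10815} = \left(-65037\right) \frac{1}{10815} = - \frac{3097}{515} \approx -6.0136$)
$\frac{4095 - -18576}{F} = \frac{4095 - -18576}{- \frac{3097}{515}} = \left(4095 + 18576\right) \left(- \frac{515}{3097}\right) = 22671 \left(- \frac{515}{3097}\right) = - \frac{11675565}{3097}$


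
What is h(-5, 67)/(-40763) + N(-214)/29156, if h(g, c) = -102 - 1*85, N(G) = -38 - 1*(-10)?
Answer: 1077702/297121507 ≈ 0.0036271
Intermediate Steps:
N(G) = -28 (N(G) = -38 + 10 = -28)
h(g, c) = -187 (h(g, c) = -102 - 85 = -187)
h(-5, 67)/(-40763) + N(-214)/29156 = -187/(-40763) - 28/29156 = -187*(-1/40763) - 28*1/29156 = 187/40763 - 7/7289 = 1077702/297121507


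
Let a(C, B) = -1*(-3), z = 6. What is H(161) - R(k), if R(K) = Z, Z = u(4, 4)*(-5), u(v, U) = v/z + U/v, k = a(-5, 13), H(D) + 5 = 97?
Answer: 301/3 ≈ 100.33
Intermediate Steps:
H(D) = 92 (H(D) = -5 + 97 = 92)
a(C, B) = 3
k = 3
u(v, U) = v/6 + U/v
Z = -25/3 (Z = ((⅙)*4 + 4/4)*(-5) = (⅔ + 4*(¼))*(-5) = (⅔ + 1)*(-5) = (5/3)*(-5) = -25/3 ≈ -8.3333)
R(K) = -25/3
H(161) - R(k) = 92 - 1*(-25/3) = 92 + 25/3 = 301/3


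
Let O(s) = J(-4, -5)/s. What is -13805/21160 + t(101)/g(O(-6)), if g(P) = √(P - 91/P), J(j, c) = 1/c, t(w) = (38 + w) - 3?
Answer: -2761/4232 - 136*I*√2456970/81899 ≈ -0.65241 - 2.6029*I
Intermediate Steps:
t(w) = 35 + w
O(s) = -1/(5*s) (O(s) = 1/((-5)*s) = -1/(5*s))
-13805/21160 + t(101)/g(O(-6)) = -13805/21160 + (35 + 101)/(√(-⅕/(-6) - 91/((-⅕/(-6))))) = -13805*1/21160 + 136/(√(-⅕*(-⅙) - 91/((-⅕*(-⅙))))) = -2761/4232 + 136/(√(1/30 - 91/1/30)) = -2761/4232 + 136/(√(1/30 - 91*30)) = -2761/4232 + 136/(√(1/30 - 2730)) = -2761/4232 + 136/(√(-81899/30)) = -2761/4232 + 136/((I*√2456970/30)) = -2761/4232 + 136*(-I*√2456970/81899) = -2761/4232 - 136*I*√2456970/81899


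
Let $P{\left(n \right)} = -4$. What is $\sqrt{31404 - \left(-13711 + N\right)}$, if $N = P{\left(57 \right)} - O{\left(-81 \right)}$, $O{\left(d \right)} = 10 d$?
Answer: $\sqrt{44309} \approx 210.5$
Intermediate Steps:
$N = 806$ ($N = -4 - 10 \left(-81\right) = -4 - -810 = -4 + 810 = 806$)
$\sqrt{31404 - \left(-13711 + N\right)} = \sqrt{31404 + \left(13711 - 806\right)} = \sqrt{31404 + 12905} = \sqrt{44309}$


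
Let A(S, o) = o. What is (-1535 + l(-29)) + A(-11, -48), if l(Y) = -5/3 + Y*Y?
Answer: -2231/3 ≈ -743.67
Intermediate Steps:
l(Y) = -5/3 + Y² (l(Y) = -5*⅓ + Y² = -5/3 + Y²)
(-1535 + l(-29)) + A(-11, -48) = (-1535 + (-5/3 + (-29)²)) - 48 = (-1535 + (-5/3 + 841)) - 48 = (-1535 + 2518/3) - 48 = -2087/3 - 48 = -2231/3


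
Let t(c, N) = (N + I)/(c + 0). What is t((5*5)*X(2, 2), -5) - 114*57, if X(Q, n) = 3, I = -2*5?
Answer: -32491/5 ≈ -6498.2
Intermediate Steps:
I = -10
t(c, N) = (-10 + N)/c (t(c, N) = (N - 10)/(c + 0) = (-10 + N)/c)
t((5*5)*X(2, 2), -5) - 114*57 = (-10 - 5)/(((5*5)*3)) - 114*57 = -15/(25*3) - 6498 = -15/75 - 6498 = (1/75)*(-15) - 6498 = -⅕ - 6498 = -32491/5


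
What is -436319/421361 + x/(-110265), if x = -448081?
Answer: 140693143706/46461370665 ≈ 3.0282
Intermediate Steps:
-436319/421361 + x/(-110265) = -436319/421361 - 448081/(-110265) = -436319*1/421361 - 448081*(-1/110265) = -436319/421361 + 448081/110265 = 140693143706/46461370665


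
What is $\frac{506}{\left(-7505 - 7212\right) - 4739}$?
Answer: $- \frac{253}{9728} \approx -0.026007$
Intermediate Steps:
$\frac{506}{\left(-7505 - 7212\right) - 4739} = \frac{506}{-14717 - 4739} = \frac{506}{-19456} = 506 \left(- \frac{1}{19456}\right) = - \frac{253}{9728}$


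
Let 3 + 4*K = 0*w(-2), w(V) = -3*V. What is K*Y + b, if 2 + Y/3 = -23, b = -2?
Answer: 217/4 ≈ 54.250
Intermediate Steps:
Y = -75 (Y = -6 + 3*(-23) = -6 - 69 = -75)
K = -¾ (K = -¾ + (0*(-3*(-2)))/4 = -¾ + (0*6)/4 = -¾ + (¼)*0 = -¾ + 0 = -¾ ≈ -0.75000)
K*Y + b = -¾*(-75) - 2 = 225/4 - 2 = 217/4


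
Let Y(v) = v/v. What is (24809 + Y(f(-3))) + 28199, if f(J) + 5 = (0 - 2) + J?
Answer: 53009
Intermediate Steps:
f(J) = -7 + J (f(J) = -5 + ((0 - 2) + J) = -5 + (-2 + J) = -7 + J)
Y(v) = 1
(24809 + Y(f(-3))) + 28199 = (24809 + 1) + 28199 = 24810 + 28199 = 53009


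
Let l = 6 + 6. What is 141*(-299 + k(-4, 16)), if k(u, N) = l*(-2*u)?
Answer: -28623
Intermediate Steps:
l = 12
k(u, N) = -24*u (k(u, N) = 12*(-2*u) = -24*u)
141*(-299 + k(-4, 16)) = 141*(-299 - 24*(-4)) = 141*(-299 + 96) = 141*(-203) = -28623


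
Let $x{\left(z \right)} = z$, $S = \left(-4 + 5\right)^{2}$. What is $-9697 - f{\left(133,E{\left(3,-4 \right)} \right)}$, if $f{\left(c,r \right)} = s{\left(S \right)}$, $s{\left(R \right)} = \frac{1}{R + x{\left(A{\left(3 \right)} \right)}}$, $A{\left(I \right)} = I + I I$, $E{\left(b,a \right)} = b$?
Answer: $- \frac{126062}{13} \approx -9697.1$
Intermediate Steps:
$S = 1$ ($S = 1^{2} = 1$)
$A{\left(I \right)} = I + I^{2}$
$s{\left(R \right)} = \frac{1}{12 + R}$ ($s{\left(R \right)} = \frac{1}{R + 3 \left(1 + 3\right)} = \frac{1}{R + 3 \cdot 4} = \frac{1}{R + 12} = \frac{1}{12 + R}$)
$f{\left(c,r \right)} = \frac{1}{13}$ ($f{\left(c,r \right)} = \frac{1}{12 + 1} = \frac{1}{13}$)
$-9697 - f{\left(133,E{\left(3,-4 \right)} \right)} = -9697 - \frac{1}{13} = - \frac{126062}{13}$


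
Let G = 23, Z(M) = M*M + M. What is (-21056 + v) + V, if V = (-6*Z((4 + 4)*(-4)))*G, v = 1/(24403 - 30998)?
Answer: -1041693441/6595 ≈ -1.5795e+5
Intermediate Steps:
v = -1/6595 (v = 1/(-6595) = -1/6595 ≈ -0.00015163)
Z(M) = M + M² (Z(M) = M² + M = M + M²)
V = -136896 (V = -6*(4 + 4)*(-4)*(1 + (4 + 4)*(-4))*23 = -6*8*(-4)*(1 + 8*(-4))*23 = -(-192)*(1 - 32)*23 = -(-192)*(-31)*23 = -6*992*23 = -5952*23 = -136896)
(-21056 + v) + V = (-21056 - 1/6595) - 136896 = -138864321/6595 - 136896 = -1041693441/6595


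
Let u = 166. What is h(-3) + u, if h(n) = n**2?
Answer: 175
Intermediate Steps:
h(-3) + u = (-3)**2 + 166 = 9 + 166 = 175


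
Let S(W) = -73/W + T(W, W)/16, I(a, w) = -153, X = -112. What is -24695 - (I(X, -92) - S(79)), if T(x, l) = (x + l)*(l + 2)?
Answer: -15005607/632 ≈ -23743.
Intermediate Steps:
T(x, l) = (2 + l)*(l + x) (T(x, l) = (l + x)*(2 + l) = (2 + l)*(l + x))
S(W) = -73/W + W/4 + W**2/8 (S(W) = -73/W + (W**2 + 2*W + 2*W + W*W)/16 = -73/W + (W**2 + 2*W + 2*W + W**2)*(1/16) = -73/W + (2*W**2 + 4*W)*(1/16) = -73/W + (W/4 + W**2/8) = -73/W + W/4 + W**2/8)
-24695 - (I(X, -92) - S(79)) = -24695 - (-153 - (-584 + 79**2*(2 + 79))/(8*79)) = -24695 - (-153 - (-584 + 6241*81)/(8*79)) = -24695 - (-153 - (-584 + 505521)/(8*79)) = -24695 - (-153 - 504937/(8*79)) = -24695 - (-153 - 1*504937/632) = -24695 - (-153 - 504937/632) = -24695 - 1*(-601633/632) = -24695 + 601633/632 = -15005607/632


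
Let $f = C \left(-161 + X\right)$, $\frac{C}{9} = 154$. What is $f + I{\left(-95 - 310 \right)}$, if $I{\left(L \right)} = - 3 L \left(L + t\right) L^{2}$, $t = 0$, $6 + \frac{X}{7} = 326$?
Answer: $-80709720381$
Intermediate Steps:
$C = 1386$ ($C = 9 \cdot 154 = 1386$)
$X = 2240$ ($X = -42 + 7 \cdot 326 = -42 + 2282 = 2240$)
$I{\left(L \right)} = - 3 L^{4}$ ($I{\left(L \right)} = - 3 L \left(L + 0\right) L^{2} = - 3 L L L^{2} = - 3 L^{2} L^{2} = - 3 L^{4}$)
$f = 2881494$ ($f = 1386 \left(-161 + 2240\right) = 1386 \cdot 2079 = 2881494$)
$f + I{\left(-95 - 310 \right)} = 2881494 - 3 \left(-95 - 310\right)^{4} = 2881494 - 3 \left(-405\right)^{4} = 2881494 - 80712601875 = -80709720381$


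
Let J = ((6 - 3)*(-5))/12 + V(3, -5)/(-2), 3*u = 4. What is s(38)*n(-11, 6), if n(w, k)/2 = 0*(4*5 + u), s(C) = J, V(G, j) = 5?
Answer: 0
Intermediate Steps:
u = 4/3 (u = (⅓)*4 = 4/3 ≈ 1.3333)
J = -15/4 (J = ((6 - 3)*(-5))/12 + 5/(-2) = (3*(-5))*(1/12) + 5*(-½) = -15*1/12 - 5/2 = -5/4 - 5/2 = -15/4 ≈ -3.7500)
s(C) = -15/4
n(w, k) = 0 (n(w, k) = 2*(0*(4*5 + 4/3)) = 2*(0*(20 + 4/3)) = 2*(0*(64/3)) = 2*0 = 0)
s(38)*n(-11, 6) = -15/4*0 = 0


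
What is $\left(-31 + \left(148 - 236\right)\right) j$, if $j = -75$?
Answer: $8925$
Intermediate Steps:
$\left(-31 + \left(148 - 236\right)\right) j = \left(-31 + \left(148 - 236\right)\right) \left(-75\right) = \left(-31 - 88\right) \left(-75\right) = \left(-119\right) \left(-75\right) = 8925$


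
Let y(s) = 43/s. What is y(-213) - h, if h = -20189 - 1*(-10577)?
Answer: 2047313/213 ≈ 9611.8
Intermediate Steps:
h = -9612 (h = -20189 + 10577 = -9612)
y(-213) - h = 43/(-213) - 1*(-9612) = 43*(-1/213) + 9612 = -43/213 + 9612 = 2047313/213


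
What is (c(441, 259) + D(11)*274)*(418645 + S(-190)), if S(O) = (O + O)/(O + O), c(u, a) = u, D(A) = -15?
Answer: -1536012174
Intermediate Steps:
S(O) = 1 (S(O) = (2*O)/((2*O)) = (2*O)*(1/(2*O)) = 1)
(c(441, 259) + D(11)*274)*(418645 + S(-190)) = (441 - 15*274)*(418645 + 1) = (441 - 4110)*418646 = -3669*418646 = -1536012174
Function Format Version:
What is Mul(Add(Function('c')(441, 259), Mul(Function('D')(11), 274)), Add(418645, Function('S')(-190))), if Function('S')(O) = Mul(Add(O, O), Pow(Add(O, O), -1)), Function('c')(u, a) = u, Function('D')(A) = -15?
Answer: -1536012174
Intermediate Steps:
Function('S')(O) = 1 (Function('S')(O) = Mul(Mul(2, O), Pow(Mul(2, O), -1)) = Mul(Mul(2, O), Mul(Rational(1, 2), Pow(O, -1))) = 1)
Mul(Add(Function('c')(441, 259), Mul(Function('D')(11), 274)), Add(418645, Function('S')(-190))) = Mul(Add(441, Mul(-15, 274)), Add(418645, 1)) = Mul(Add(441, -4110), 418646) = Mul(-3669, 418646) = -1536012174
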